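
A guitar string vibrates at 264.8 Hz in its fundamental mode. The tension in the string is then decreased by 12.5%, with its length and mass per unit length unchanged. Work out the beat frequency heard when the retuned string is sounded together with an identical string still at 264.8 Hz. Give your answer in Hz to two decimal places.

For a string, f ∝ √T, so the new frequency is 264.8·√0.875 = 247.6977 Hz.
f_beat = |247.6977 − 264.8| = 17.10 Hz.

17.10 Hz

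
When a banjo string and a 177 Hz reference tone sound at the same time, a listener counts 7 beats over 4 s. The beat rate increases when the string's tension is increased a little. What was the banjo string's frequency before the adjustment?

Beat frequency = 7/4 = 1.75 Hz.
|f − 177| = 1.75, so the banjo string was at either 175.25 Hz or 178.75 Hz.
Higher tension means higher frequency; the adjustment raises the banjo string's frequency.
The beat rate rose, so the adjustment moved the banjo string further from 177 Hz — it was already above the reference.

178.75 Hz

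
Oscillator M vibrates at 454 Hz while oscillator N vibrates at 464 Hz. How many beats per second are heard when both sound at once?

Beats arise from superposition of two nearby frequencies; the beat rate is |f₁ − f₂|.
|454 − 464| = 10 Hz.

10 Hz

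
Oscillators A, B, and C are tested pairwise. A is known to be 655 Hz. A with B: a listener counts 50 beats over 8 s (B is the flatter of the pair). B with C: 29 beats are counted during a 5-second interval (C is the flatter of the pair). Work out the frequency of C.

A–B: Beat frequency = 50/8 = 6.25 Hz.
B is below A, so f_B = 655 − 6.25 = 648.75 Hz.
B–C: Beat frequency = 29/5 = 5.8 Hz.
C is below B, so f_C = 648.75 − 5.8 = 642.95 Hz.

642.95 Hz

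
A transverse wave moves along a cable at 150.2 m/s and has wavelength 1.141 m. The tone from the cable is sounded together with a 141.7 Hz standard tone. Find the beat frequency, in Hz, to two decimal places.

Source frequency f = v/λ = 150.2/1.141 = 131.6389 Hz.
f_beat = |131.6389 − 141.7| = 10.06 Hz.

10.06 Hz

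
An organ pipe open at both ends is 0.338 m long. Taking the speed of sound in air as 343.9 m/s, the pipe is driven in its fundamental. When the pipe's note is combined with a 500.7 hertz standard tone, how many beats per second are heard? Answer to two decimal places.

Open pipe: f_n = n·v/(2L) = 1·343.9/(2·0.338) = 508.7278 Hz.
f_beat = |508.7278 − 500.7| = 8.03 Hz.

8.03 Hz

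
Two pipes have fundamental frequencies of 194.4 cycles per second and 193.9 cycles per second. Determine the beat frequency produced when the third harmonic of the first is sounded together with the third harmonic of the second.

1.5 Hz

Third harmonic of the first: 3·194.4 = 583.2 Hz.
Third harmonic of the second: 3·193.9 = 581.7 Hz.
f_beat = |583.2 − 581.7| = 1.5 Hz.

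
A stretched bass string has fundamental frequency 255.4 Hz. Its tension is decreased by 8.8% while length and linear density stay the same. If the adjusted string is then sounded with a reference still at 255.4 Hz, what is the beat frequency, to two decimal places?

For a string, f ∝ √T, so the new frequency is 255.4·√0.912 = 243.9037 Hz.
f_beat = |243.9037 − 255.4| = 11.50 Hz.

11.50 Hz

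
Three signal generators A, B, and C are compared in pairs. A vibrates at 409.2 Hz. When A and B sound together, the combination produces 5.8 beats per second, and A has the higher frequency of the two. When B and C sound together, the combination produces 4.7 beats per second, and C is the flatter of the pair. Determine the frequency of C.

B is below A, so f_B = 409.2 − 5.8 = 403.4 Hz.
C is below B, so f_C = 403.4 − 4.7 = 398.7 Hz.

398.7 Hz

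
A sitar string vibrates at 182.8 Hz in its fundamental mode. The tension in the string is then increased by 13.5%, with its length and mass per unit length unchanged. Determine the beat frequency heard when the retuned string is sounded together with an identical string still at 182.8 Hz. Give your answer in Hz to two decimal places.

11.95 Hz

For a string, f ∝ √T, so the new frequency is 182.8·√1.135 = 194.7485 Hz.
f_beat = |194.7485 − 182.8| = 11.95 Hz.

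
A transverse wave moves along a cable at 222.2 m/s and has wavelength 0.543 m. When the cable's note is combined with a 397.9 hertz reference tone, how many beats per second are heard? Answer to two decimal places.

11.31 Hz

Source frequency f = v/λ = 222.2/0.543 = 409.2081 Hz.
f_beat = |409.2081 − 397.9| = 11.31 Hz.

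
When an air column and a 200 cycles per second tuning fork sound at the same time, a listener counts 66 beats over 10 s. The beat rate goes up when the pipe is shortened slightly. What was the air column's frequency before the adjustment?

206.6 Hz

Beat frequency = 66/10 = 6.6 Hz.
|f − 200| = 6.6, so the air column was at either 193.4 Hz or 206.6 Hz.
A shorter pipe has a higher fundamental; the adjustment raises the air column's frequency.
The beat rate rose, so the adjustment moved the air column further from 200 Hz — it was already above the reference.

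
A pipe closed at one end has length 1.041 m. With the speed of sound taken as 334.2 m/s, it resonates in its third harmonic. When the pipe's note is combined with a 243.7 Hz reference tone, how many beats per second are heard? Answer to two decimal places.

2.92 Hz

Closed pipe (odd harmonics): f_n = n·v/(4L) = 3·334.2/(4·1.041) = 240.7781 Hz.
f_beat = |240.7781 − 243.7| = 2.92 Hz.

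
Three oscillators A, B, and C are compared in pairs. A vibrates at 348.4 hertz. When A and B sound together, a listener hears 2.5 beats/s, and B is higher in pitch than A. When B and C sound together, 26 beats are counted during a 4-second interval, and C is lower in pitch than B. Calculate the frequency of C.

B is above A, so f_B = 348.4 + 2.5 = 350.9 Hz.
B–C: Beat frequency = 26/4 = 6.5 Hz.
C is below B, so f_C = 350.9 − 6.5 = 344.4 Hz.

344.4 Hz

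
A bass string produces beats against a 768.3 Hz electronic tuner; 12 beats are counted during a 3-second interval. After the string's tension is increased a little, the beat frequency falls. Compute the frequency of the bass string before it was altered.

764.3 Hz

Beat frequency = 12/3 = 4 Hz.
|f − 768.3| = 4, so the bass string was at either 764.3 Hz or 772.3 Hz.
Higher tension means higher frequency; the adjustment raises the bass string's frequency.
The beat rate fell, so the adjustment moved the bass string toward 768.3 Hz — it must have started below the reference.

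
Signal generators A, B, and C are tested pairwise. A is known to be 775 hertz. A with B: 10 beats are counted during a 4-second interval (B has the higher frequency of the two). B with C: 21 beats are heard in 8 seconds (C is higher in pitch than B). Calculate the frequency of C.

A–B: Beat frequency = 10/4 = 2.5 Hz.
B is above A, so f_B = 775 + 2.5 = 777.5 Hz.
B–C: Beat frequency = 21/8 = 2.625 Hz.
C is above B, so f_C = 777.5 + 2.625 = 780.125 Hz.

780.125 Hz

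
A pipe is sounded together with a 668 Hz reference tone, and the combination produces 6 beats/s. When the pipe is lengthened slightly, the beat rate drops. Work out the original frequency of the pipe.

|f − 668| = 6, so the pipe was at either 662 Hz or 674 Hz.
A longer pipe has a lower fundamental; the adjustment lowers the pipe's frequency.
The beat rate fell, so the adjustment moved the pipe toward 668 Hz — it must have started above the reference.

674 Hz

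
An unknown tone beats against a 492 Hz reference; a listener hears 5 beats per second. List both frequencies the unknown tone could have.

|f − 492| = 5, so f = 492 ± 5.

487 Hz or 497 Hz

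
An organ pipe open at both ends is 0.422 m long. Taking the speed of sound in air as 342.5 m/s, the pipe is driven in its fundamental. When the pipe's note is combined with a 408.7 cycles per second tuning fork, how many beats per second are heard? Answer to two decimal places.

2.89 Hz

Open pipe: f_n = n·v/(2L) = 1·342.5/(2·0.422) = 405.8057 Hz.
f_beat = |405.8057 − 408.7| = 2.89 Hz.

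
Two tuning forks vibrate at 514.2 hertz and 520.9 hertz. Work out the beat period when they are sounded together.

f_beat = |514.2 − 520.9| = 6.7 Hz.
Beat period T = 1 / f_beat = 1 / 6.7 s.

0.149 s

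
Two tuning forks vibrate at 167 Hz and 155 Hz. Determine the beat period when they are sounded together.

0.083 s

f_beat = |167 − 155| = 12 Hz.
Beat period T = 1 / f_beat = 1 / 12 s.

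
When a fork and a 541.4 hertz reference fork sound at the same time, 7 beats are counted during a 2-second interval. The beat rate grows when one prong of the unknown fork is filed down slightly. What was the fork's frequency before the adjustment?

544.9 Hz

Beat frequency = 7/2 = 3.5 Hz.
|f − 541.4| = 3.5, so the fork was at either 537.9 Hz or 544.9 Hz.
Filing a prong removes mass and raises the fork's frequency; the adjustment raises the fork's frequency.
The beat rate rose, so the adjustment moved the fork further from 541.4 Hz — it was already above the reference.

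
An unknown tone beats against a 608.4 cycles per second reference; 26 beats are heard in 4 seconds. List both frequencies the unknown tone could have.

601.9 Hz or 614.9 Hz

Beat frequency = 26/4 = 6.5 Hz.
|f − 608.4| = 6.5, so f = 608.4 ± 6.5.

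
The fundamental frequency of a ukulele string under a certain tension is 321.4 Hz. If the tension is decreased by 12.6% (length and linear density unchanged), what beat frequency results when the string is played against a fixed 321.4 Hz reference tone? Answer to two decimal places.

For a string, f ∝ √T, so the new frequency is 321.4·√0.874 = 300.4703 Hz.
f_beat = |300.4703 − 321.4| = 20.93 Hz.

20.93 Hz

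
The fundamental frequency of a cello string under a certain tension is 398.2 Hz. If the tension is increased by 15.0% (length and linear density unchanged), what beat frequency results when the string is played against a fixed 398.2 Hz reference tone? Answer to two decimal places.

For a string, f ∝ √T, so the new frequency is 398.2·√1.150 = 427.0219 Hz.
f_beat = |427.0219 − 398.2| = 28.82 Hz.

28.82 Hz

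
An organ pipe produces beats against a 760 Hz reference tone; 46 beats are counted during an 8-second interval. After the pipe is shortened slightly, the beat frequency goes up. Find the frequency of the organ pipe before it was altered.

Beat frequency = 46/8 = 5.75 Hz.
|f − 760| = 5.75, so the organ pipe was at either 754.25 Hz or 765.75 Hz.
A shorter pipe has a higher fundamental; the adjustment raises the organ pipe's frequency.
The beat rate rose, so the adjustment moved the organ pipe further from 760 Hz — it was already above the reference.

765.75 Hz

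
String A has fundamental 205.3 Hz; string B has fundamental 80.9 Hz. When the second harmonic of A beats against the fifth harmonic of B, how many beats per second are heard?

Second harmonic of the first: 2·205.3 = 410.6 Hz.
Fifth harmonic of the second: 5·80.9 = 404.5 Hz.
f_beat = |410.6 − 404.5| = 6.1 Hz.

6.1 Hz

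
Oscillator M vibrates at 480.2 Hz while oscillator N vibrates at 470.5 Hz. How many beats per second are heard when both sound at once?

9.7 Hz

f_beat = |f₁ − f₂|.
|480.2 − 470.5| = 9.7 Hz.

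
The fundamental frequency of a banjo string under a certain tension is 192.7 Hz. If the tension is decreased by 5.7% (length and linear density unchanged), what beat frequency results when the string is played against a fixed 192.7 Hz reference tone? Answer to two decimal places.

For a string, f ∝ √T, so the new frequency is 192.7·√0.943 = 187.1275 Hz.
f_beat = |187.1275 − 192.7| = 5.57 Hz.

5.57 Hz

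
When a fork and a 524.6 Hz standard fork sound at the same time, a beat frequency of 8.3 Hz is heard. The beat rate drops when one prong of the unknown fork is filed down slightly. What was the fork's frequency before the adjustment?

516.3 Hz

|f − 524.6| = 8.3, so the fork was at either 516.3 Hz or 532.9 Hz.
Filing a prong removes mass and raises the fork's frequency; the adjustment raises the fork's frequency.
The beat rate fell, so the adjustment moved the fork toward 524.6 Hz — it must have started below the reference.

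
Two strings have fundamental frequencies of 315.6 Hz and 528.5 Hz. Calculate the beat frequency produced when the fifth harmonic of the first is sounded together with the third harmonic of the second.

Fifth harmonic of the first: 5·315.6 = 1578.0 Hz.
Third harmonic of the second: 3·528.5 = 1585.5 Hz.
f_beat = |1578.0 − 1585.5| = 7.5 Hz.

7.5 Hz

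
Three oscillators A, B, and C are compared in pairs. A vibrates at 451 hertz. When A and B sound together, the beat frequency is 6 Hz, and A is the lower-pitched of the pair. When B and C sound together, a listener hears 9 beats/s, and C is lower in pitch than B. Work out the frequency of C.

448 Hz

B is above A, so f_B = 451 + 6 = 457 Hz.
C is below B, so f_C = 457 − 9 = 448 Hz.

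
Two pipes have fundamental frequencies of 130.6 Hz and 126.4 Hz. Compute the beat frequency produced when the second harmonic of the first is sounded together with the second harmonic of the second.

Second harmonic of the first: 2·130.6 = 261.2 Hz.
Second harmonic of the second: 2·126.4 = 252.8 Hz.
f_beat = |261.2 − 252.8| = 8.4 Hz.

8.4 Hz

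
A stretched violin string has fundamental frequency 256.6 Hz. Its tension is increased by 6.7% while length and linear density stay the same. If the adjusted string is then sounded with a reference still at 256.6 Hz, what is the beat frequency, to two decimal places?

For a string, f ∝ √T, so the new frequency is 256.6·√1.067 = 265.0567 Hz.
f_beat = |265.0567 − 256.6| = 8.46 Hz.

8.46 Hz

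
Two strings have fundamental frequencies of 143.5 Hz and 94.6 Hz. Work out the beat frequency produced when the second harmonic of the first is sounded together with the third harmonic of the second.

3.2 Hz

Second harmonic of the first: 2·143.5 = 287.0 Hz.
Third harmonic of the second: 3·94.6 = 283.8 Hz.
f_beat = |287.0 − 283.8| = 3.2 Hz.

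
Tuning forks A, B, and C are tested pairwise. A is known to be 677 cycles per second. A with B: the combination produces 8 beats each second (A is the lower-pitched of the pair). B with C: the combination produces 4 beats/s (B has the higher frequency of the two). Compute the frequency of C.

B is above A, so f_B = 677 + 8 = 685 Hz.
C is below B, so f_C = 685 − 4 = 681 Hz.

681 Hz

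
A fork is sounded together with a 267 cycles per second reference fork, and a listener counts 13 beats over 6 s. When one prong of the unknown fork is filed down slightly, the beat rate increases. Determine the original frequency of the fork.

Beat frequency = 13/6 = 2.1667 Hz.
|f − 267| = 2.1667, so the fork was at either 264.8333 Hz or 269.1667 Hz.
Filing a prong removes mass and raises the fork's frequency; the adjustment raises the fork's frequency.
The beat rate rose, so the adjustment moved the fork further from 267 Hz — it was already above the reference.

269.1667 Hz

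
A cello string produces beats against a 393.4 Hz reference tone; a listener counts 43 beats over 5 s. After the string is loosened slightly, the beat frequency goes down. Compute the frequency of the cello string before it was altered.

402 Hz

Beat frequency = 43/5 = 8.6 Hz.
|f − 393.4| = 8.6, so the cello string was at either 384.8 Hz or 402 Hz.
Reducing tension lowers a string's frequency; the adjustment lowers the cello string's frequency.
The beat rate fell, so the adjustment moved the cello string toward 393.4 Hz — it must have started above the reference.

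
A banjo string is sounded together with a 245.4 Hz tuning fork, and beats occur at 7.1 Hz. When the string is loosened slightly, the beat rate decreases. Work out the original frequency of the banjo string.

252.5 Hz

|f − 245.4| = 7.1, so the banjo string was at either 238.3 Hz or 252.5 Hz.
Reducing tension lowers a string's frequency; the adjustment lowers the banjo string's frequency.
The beat rate fell, so the adjustment moved the banjo string toward 245.4 Hz — it must have started above the reference.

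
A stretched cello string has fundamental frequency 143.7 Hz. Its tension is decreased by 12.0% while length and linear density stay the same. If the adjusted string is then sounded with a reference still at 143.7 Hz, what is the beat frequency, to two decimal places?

For a string, f ∝ √T, so the new frequency is 143.7·√0.880 = 134.8025 Hz.
f_beat = |134.8025 − 143.7| = 8.90 Hz.

8.90 Hz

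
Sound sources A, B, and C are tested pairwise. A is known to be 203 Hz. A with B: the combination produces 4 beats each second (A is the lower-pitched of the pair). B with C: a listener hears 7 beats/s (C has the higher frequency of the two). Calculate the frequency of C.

214 Hz

B is above A, so f_B = 203 + 4 = 207 Hz.
C is above B, so f_C = 207 + 7 = 214 Hz.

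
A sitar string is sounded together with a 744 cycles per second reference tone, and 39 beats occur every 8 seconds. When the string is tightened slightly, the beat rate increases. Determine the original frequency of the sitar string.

Beat frequency = 39/8 = 4.875 Hz.
|f − 744| = 4.875, so the sitar string was at either 739.125 Hz or 748.875 Hz.
Increasing tension raises a string's frequency; the adjustment raises the sitar string's frequency.
The beat rate rose, so the adjustment moved the sitar string further from 744 Hz — it was already above the reference.

748.875 Hz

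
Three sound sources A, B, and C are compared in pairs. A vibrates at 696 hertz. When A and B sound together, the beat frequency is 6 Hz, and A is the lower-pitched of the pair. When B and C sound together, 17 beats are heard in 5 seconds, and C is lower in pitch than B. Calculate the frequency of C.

B is above A, so f_B = 696 + 6 = 702 Hz.
B–C: Beat frequency = 17/5 = 3.4 Hz.
C is below B, so f_C = 702 − 3.4 = 698.6 Hz.

698.6 Hz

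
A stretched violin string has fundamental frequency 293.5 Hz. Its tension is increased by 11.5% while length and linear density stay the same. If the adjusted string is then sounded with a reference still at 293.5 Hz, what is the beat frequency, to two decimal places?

16.42 Hz

For a string, f ∝ √T, so the new frequency is 293.5·√1.115 = 309.9171 Hz.
f_beat = |309.9171 − 293.5| = 16.42 Hz.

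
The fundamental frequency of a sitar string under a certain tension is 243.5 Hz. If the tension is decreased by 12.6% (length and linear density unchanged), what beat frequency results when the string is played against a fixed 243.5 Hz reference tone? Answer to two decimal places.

15.86 Hz

For a string, f ∝ √T, so the new frequency is 243.5·√0.874 = 227.6432 Hz.
f_beat = |227.6432 − 243.5| = 15.86 Hz.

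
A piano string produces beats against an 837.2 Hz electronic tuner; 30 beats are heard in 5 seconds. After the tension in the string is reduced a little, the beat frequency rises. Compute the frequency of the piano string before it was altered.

Beat frequency = 30/5 = 6 Hz.
|f − 837.2| = 6, so the piano string was at either 831.2 Hz or 843.2 Hz.
Lower tension means lower frequency; the adjustment lowers the piano string's frequency.
The beat rate rose, so the adjustment moved the piano string further from 837.2 Hz — it was already below the reference.

831.2 Hz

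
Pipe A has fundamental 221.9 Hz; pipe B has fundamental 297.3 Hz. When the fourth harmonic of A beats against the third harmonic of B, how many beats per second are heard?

4.3 Hz

Fourth harmonic of the first: 4·221.9 = 887.6 Hz.
Third harmonic of the second: 3·297.3 = 891.9 Hz.
f_beat = |887.6 − 891.9| = 4.3 Hz.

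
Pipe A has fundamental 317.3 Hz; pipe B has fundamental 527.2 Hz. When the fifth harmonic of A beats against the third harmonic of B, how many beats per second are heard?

4.9 Hz

Fifth harmonic of the first: 5·317.3 = 1586.5 Hz.
Third harmonic of the second: 3·527.2 = 1581.6 Hz.
f_beat = |1586.5 − 1581.6| = 4.9 Hz.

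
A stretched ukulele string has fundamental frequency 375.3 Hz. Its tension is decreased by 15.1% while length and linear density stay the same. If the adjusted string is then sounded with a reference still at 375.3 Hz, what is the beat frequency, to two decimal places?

29.49 Hz

For a string, f ∝ √T, so the new frequency is 375.3·√0.849 = 345.8059 Hz.
f_beat = |345.8059 − 375.3| = 29.49 Hz.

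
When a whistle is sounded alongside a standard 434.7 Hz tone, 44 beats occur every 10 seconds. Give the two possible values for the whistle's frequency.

430.3 Hz or 439.1 Hz

Beat frequency = 44/10 = 4.4 Hz.
|f − 434.7| = 4.4, so f = 434.7 ± 4.4.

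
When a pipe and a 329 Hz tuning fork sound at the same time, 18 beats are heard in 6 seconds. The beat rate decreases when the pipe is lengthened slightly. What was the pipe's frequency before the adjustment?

Beat frequency = 18/6 = 3 Hz.
|f − 329| = 3, so the pipe was at either 326 Hz or 332 Hz.
A longer pipe has a lower fundamental; the adjustment lowers the pipe's frequency.
The beat rate fell, so the adjustment moved the pipe toward 329 Hz — it must have started above the reference.

332 Hz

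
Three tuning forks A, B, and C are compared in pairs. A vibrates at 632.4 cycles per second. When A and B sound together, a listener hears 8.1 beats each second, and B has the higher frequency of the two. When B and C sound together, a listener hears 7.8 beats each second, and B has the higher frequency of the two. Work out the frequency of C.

632.7 Hz

B is above A, so f_B = 632.4 + 8.1 = 640.5 Hz.
C is below B, so f_C = 640.5 − 7.8 = 632.7 Hz.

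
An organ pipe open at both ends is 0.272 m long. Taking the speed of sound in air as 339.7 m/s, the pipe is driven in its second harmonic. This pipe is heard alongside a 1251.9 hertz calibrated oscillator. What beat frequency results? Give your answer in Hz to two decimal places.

3.00 Hz

Open pipe: f_n = n·v/(2L) = 2·339.7/(2·0.272) = 1248.8971 Hz.
f_beat = |1248.8971 − 1251.9| = 3.00 Hz.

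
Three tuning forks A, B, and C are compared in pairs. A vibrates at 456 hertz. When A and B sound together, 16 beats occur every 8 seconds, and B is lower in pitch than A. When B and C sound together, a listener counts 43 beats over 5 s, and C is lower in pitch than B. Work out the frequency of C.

A–B: Beat frequency = 16/8 = 2 Hz.
B is below A, so f_B = 456 − 2 = 454 Hz.
B–C: Beat frequency = 43/5 = 8.6 Hz.
C is below B, so f_C = 454 − 8.6 = 445.4 Hz.

445.4 Hz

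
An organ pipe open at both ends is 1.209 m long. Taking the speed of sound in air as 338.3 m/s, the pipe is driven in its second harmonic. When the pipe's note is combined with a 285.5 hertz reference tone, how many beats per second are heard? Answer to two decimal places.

Open pipe: f_n = n·v/(2L) = 2·338.3/(2·1.209) = 279.8180 Hz.
f_beat = |279.8180 − 285.5| = 5.68 Hz.

5.68 Hz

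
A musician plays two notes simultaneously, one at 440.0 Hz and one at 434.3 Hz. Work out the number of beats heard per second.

Beats arise from superposition of two nearby frequencies; the beat rate is |f₁ − f₂|.
|440.0 − 434.3| = 5.7 Hz.

5.7 Hz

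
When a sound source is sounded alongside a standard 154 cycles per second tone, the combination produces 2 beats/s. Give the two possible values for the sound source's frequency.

152 Hz or 156 Hz

|f − 154| = 2, so f = 154 ± 2.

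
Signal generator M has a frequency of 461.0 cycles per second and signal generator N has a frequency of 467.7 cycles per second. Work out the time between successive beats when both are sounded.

f_beat = |461.0 − 467.7| = 6.7 Hz.
Beat period T = 1 / f_beat = 1 / 6.7 s.

0.149 s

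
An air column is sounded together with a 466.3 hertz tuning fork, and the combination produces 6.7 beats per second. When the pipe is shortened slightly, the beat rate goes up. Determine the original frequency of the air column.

473 Hz

|f − 466.3| = 6.7, so the air column was at either 459.6 Hz or 473 Hz.
A shorter pipe has a higher fundamental; the adjustment raises the air column's frequency.
The beat rate rose, so the adjustment moved the air column further from 466.3 Hz — it was already above the reference.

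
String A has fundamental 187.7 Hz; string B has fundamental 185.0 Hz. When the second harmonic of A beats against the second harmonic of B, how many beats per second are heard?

Second harmonic of the first: 2·187.7 = 375.4 Hz.
Second harmonic of the second: 2·185.0 = 370.0 Hz.
f_beat = |375.4 − 370.0| = 5.4 Hz.

5.4 Hz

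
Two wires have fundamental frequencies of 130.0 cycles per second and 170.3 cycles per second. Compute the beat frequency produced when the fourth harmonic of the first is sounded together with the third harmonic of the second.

9.1 Hz

Fourth harmonic of the first: 4·130.0 = 520.0 Hz.
Third harmonic of the second: 3·170.3 = 510.9 Hz.
f_beat = |520.0 − 510.9| = 9.1 Hz.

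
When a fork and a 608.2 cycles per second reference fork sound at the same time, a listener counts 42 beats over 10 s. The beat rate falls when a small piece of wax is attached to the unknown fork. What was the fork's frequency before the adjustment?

Beat frequency = 42/10 = 4.2 Hz.
|f − 608.2| = 4.2, so the fork was at either 604 Hz or 612.4 Hz.
Loading a fork with wax lowers its frequency; the adjustment lowers the fork's frequency.
The beat rate fell, so the adjustment moved the fork toward 608.2 Hz — it must have started above the reference.

612.4 Hz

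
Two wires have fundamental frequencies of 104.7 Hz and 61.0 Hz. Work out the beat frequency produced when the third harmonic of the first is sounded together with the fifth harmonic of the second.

Third harmonic of the first: 3·104.7 = 314.1 Hz.
Fifth harmonic of the second: 5·61.0 = 305.0 Hz.
f_beat = |314.1 − 305.0| = 9.1 Hz.

9.1 Hz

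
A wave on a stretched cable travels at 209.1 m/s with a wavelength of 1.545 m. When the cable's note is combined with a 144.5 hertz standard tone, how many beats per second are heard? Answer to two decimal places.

Source frequency f = v/λ = 209.1/1.545 = 135.3398 Hz.
f_beat = |135.3398 − 144.5| = 9.16 Hz.

9.16 Hz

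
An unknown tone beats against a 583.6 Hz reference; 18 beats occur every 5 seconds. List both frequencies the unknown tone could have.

Beat frequency = 18/5 = 3.6 Hz.
|f − 583.6| = 3.6, so f = 583.6 ± 3.6.

580 Hz or 587.2 Hz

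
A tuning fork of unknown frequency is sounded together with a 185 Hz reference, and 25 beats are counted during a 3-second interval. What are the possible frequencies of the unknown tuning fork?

176.6667 Hz or 193.3333 Hz

Beat frequency = 25/3 = 8.3333 Hz.
|f − 185| = 8.3333, so f = 185 ± 8.3333.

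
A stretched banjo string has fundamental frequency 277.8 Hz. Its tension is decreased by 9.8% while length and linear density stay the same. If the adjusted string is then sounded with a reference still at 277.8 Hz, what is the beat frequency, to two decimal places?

13.96 Hz

For a string, f ∝ √T, so the new frequency is 277.8·√0.902 = 263.8369 Hz.
f_beat = |263.8369 − 277.8| = 13.96 Hz.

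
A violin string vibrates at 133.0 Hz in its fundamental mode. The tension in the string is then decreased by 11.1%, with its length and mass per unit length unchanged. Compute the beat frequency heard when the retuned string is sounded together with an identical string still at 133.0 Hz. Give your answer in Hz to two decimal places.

7.60 Hz

For a string, f ∝ √T, so the new frequency is 133.0·√0.889 = 125.4014 Hz.
f_beat = |125.4014 − 133.0| = 7.60 Hz.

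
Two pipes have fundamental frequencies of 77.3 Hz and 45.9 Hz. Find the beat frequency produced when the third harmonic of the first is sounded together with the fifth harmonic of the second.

2.4 Hz

Third harmonic of the first: 3·77.3 = 231.9 Hz.
Fifth harmonic of the second: 5·45.9 = 229.5 Hz.
f_beat = |231.9 − 229.5| = 2.4 Hz.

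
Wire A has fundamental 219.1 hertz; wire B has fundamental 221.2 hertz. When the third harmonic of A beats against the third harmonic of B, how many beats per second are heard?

Third harmonic of the first: 3·219.1 = 657.3 Hz.
Third harmonic of the second: 3·221.2 = 663.6 Hz.
f_beat = |657.3 − 663.6| = 6.3 Hz.

6.3 Hz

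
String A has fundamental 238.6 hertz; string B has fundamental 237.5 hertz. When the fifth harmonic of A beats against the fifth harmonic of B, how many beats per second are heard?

5.5 Hz

Fifth harmonic of the first: 5·238.6 = 1193.0 Hz.
Fifth harmonic of the second: 5·237.5 = 1187.5 Hz.
f_beat = |1193.0 − 1187.5| = 5.5 Hz.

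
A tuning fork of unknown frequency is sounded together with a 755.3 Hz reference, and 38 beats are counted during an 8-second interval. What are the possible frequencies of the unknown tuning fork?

Beat frequency = 38/8 = 4.75 Hz.
|f − 755.3| = 4.75, so f = 755.3 ± 4.75.

750.55 Hz or 760.05 Hz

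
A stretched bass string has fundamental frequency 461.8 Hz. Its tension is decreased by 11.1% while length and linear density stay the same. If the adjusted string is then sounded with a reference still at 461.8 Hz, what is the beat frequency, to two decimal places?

For a string, f ∝ √T, so the new frequency is 461.8·√0.889 = 435.4164 Hz.
f_beat = |435.4164 − 461.8| = 26.38 Hz.

26.38 Hz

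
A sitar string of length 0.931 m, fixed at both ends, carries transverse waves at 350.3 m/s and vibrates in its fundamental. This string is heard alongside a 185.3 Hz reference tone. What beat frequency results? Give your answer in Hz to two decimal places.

2.83 Hz

For a string fixed at both ends, f_n = n·v/(2L) = 1·350.3/(2·0.931) = 188.1310 Hz.
f_beat = |188.1310 − 185.3| = 2.83 Hz.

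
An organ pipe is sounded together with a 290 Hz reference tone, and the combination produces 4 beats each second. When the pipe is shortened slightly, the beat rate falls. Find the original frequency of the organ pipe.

286 Hz

|f − 290| = 4, so the organ pipe was at either 286 Hz or 294 Hz.
A shorter pipe has a higher fundamental; the adjustment raises the organ pipe's frequency.
The beat rate fell, so the adjustment moved the organ pipe toward 290 Hz — it must have started below the reference.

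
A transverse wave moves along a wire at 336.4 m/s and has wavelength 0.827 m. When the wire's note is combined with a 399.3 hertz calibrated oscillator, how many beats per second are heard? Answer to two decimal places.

Source frequency f = v/λ = 336.4/0.827 = 406.7715 Hz.
f_beat = |406.7715 − 399.3| = 7.47 Hz.

7.47 Hz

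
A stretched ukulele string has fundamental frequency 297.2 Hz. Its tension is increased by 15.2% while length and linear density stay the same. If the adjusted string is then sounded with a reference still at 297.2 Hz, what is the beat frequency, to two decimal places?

21.79 Hz

For a string, f ∝ √T, so the new frequency is 297.2·√1.152 = 318.9885 Hz.
f_beat = |318.9885 − 297.2| = 21.79 Hz.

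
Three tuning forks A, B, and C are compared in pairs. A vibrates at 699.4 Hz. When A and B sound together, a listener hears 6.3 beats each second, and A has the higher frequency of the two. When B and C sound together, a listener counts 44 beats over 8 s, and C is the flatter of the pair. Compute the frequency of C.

687.6 Hz

B is below A, so f_B = 699.4 − 6.3 = 693.1 Hz.
B–C: Beat frequency = 44/8 = 5.5 Hz.
C is below B, so f_C = 693.1 − 5.5 = 687.6 Hz.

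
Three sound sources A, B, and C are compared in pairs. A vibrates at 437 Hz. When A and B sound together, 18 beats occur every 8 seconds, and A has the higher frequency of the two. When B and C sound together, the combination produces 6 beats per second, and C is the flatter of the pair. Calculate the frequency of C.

A–B: Beat frequency = 18/8 = 2.25 Hz.
B is below A, so f_B = 437 − 2.25 = 434.75 Hz.
C is below B, so f_C = 434.75 − 6 = 428.75 Hz.

428.75 Hz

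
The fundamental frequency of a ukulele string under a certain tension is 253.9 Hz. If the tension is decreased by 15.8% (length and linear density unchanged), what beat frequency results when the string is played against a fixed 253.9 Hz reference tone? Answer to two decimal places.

For a string, f ∝ √T, so the new frequency is 253.9·√0.842 = 232.9801 Hz.
f_beat = |232.9801 − 253.9| = 20.92 Hz.

20.92 Hz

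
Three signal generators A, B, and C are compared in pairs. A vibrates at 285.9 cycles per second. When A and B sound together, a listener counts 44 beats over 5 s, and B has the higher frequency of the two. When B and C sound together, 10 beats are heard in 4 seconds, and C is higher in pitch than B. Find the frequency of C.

A–B: Beat frequency = 44/5 = 8.8 Hz.
B is above A, so f_B = 285.9 + 8.8 = 294.7 Hz.
B–C: Beat frequency = 10/4 = 2.5 Hz.
C is above B, so f_C = 294.7 + 2.5 = 297.2 Hz.

297.2 Hz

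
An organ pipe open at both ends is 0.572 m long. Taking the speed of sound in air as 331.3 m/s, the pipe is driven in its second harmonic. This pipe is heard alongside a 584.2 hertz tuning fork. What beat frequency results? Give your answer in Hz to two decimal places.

5.00 Hz

Open pipe: f_n = n·v/(2L) = 2·331.3/(2·0.572) = 579.1958 Hz.
f_beat = |579.1958 − 584.2| = 5.00 Hz.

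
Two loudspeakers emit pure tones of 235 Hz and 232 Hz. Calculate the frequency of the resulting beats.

Beats arise from superposition of two nearby frequencies; the beat rate is |f₁ − f₂|.
|235 − 232| = 3 Hz.

3 Hz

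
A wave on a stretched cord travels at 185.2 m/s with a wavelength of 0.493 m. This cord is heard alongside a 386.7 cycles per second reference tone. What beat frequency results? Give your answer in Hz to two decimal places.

11.04 Hz

Source frequency f = v/λ = 185.2/0.493 = 375.6592 Hz.
f_beat = |375.6592 − 386.7| = 11.04 Hz.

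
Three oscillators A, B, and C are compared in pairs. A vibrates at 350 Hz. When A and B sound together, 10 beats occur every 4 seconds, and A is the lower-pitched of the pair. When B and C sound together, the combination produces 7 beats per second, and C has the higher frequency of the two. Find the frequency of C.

359.5 Hz

A–B: Beat frequency = 10/4 = 2.5 Hz.
B is above A, so f_B = 350 + 2.5 = 352.5 Hz.
C is above B, so f_C = 352.5 + 7 = 359.5 Hz.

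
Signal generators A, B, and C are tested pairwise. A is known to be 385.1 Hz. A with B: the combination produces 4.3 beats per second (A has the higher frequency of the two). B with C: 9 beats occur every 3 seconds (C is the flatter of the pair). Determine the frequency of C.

B is below A, so f_B = 385.1 − 4.3 = 380.8 Hz.
B–C: Beat frequency = 9/3 = 3 Hz.
C is below B, so f_C = 380.8 − 3 = 377.8 Hz.

377.8 Hz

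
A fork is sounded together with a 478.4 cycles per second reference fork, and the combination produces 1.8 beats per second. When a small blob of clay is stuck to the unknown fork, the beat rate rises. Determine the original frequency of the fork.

476.6 Hz

|f − 478.4| = 1.8, so the fork was at either 476.6 Hz or 480.2 Hz.
Adding mass to a fork lowers its frequency; the adjustment lowers the fork's frequency.
The beat rate rose, so the adjustment moved the fork further from 478.4 Hz — it was already below the reference.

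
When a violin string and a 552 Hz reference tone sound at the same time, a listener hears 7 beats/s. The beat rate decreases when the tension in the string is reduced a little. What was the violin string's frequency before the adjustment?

559 Hz

|f − 552| = 7, so the violin string was at either 545 Hz or 559 Hz.
Lower tension means lower frequency; the adjustment lowers the violin string's frequency.
The beat rate fell, so the adjustment moved the violin string toward 552 Hz — it must have started above the reference.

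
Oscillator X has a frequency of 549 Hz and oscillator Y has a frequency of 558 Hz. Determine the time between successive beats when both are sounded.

0.111 s

f_beat = |549 − 558| = 9 Hz.
Beat period T = 1 / f_beat = 1 / 9 s.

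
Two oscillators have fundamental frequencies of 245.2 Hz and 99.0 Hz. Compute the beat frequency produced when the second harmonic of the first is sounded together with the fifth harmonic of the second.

Second harmonic of the first: 2·245.2 = 490.4 Hz.
Fifth harmonic of the second: 5·99.0 = 495.0 Hz.
f_beat = |490.4 − 495.0| = 4.6 Hz.

4.6 Hz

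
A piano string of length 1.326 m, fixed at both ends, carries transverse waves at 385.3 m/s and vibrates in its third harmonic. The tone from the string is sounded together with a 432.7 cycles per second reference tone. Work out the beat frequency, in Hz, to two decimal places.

3.16 Hz

For a string fixed at both ends, f_n = n·v/(2L) = 3·385.3/(2·1.326) = 435.8597 Hz.
f_beat = |435.8597 − 432.7| = 3.16 Hz.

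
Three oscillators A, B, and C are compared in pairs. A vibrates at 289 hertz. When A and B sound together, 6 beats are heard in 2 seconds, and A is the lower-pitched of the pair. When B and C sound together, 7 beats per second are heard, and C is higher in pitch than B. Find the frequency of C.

299 Hz

A–B: Beat frequency = 6/2 = 3 Hz.
B is above A, so f_B = 289 + 3 = 292 Hz.
C is above B, so f_C = 292 + 7 = 299 Hz.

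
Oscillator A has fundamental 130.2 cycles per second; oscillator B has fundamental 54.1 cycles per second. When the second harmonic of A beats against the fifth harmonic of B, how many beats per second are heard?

10.1 Hz

Second harmonic of the first: 2·130.2 = 260.4 Hz.
Fifth harmonic of the second: 5·54.1 = 270.5 Hz.
f_beat = |260.4 − 270.5| = 10.1 Hz.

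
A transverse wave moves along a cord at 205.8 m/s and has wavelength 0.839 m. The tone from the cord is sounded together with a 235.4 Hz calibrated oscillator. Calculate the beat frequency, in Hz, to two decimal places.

Source frequency f = v/λ = 205.8/0.839 = 245.2920 Hz.
f_beat = |245.2920 − 235.4| = 9.89 Hz.

9.89 Hz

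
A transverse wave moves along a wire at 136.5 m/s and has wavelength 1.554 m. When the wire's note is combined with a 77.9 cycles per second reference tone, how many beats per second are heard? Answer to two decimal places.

Source frequency f = v/λ = 136.5/1.554 = 87.8378 Hz.
f_beat = |87.8378 − 77.9| = 9.94 Hz.

9.94 Hz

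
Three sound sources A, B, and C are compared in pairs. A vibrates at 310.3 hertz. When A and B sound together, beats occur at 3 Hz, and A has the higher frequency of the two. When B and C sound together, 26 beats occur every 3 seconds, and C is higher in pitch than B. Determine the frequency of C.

315.9667 Hz

B is below A, so f_B = 310.3 − 3 = 307.3 Hz.
B–C: Beat frequency = 26/3 = 8.6667 Hz.
C is above B, so f_C = 307.3 + 8.6667 = 315.9667 Hz.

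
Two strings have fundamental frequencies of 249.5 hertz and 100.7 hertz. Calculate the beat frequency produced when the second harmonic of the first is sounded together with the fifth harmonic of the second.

Second harmonic of the first: 2·249.5 = 499.0 Hz.
Fifth harmonic of the second: 5·100.7 = 503.5 Hz.
f_beat = |499.0 − 503.5| = 4.5 Hz.

4.5 Hz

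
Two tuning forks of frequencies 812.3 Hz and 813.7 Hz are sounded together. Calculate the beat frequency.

f_beat = |f₁ − f₂|.
|812.3 − 813.7| = 1.4 Hz.

1.4 Hz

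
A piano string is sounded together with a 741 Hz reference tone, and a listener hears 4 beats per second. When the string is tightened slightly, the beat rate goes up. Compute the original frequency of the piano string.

745 Hz

|f − 741| = 4, so the piano string was at either 737 Hz or 745 Hz.
Increasing tension raises a string's frequency; the adjustment raises the piano string's frequency.
The beat rate rose, so the adjustment moved the piano string further from 741 Hz — it was already above the reference.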